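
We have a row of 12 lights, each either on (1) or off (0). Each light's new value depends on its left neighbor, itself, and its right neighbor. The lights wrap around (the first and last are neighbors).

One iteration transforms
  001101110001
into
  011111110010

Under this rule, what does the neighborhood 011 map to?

At position 2 the neighborhood is 011; the next row has 1 there.

1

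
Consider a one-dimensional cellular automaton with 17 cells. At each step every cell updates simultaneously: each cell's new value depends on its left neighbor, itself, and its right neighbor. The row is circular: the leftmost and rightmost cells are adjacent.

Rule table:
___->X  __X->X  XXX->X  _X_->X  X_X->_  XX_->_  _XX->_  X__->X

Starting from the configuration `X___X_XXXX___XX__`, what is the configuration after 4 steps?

_X_XXXX_XXX_XXXXX

XXXXX__XX_XXX__XX
XXXX_XX____X_XX_X
XXX____XXXXX_____
_X_XXXX_XXX_XXXXX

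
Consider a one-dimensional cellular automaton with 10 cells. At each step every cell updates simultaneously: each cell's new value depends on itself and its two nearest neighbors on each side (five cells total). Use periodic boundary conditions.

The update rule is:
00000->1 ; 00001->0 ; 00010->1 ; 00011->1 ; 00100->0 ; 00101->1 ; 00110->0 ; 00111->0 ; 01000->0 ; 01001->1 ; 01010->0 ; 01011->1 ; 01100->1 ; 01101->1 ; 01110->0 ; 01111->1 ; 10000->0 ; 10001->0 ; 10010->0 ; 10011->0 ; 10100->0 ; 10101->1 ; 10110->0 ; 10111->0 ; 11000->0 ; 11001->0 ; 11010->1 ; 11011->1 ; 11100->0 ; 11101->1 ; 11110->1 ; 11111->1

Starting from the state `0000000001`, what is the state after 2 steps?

0101111100

0011111010
0101111100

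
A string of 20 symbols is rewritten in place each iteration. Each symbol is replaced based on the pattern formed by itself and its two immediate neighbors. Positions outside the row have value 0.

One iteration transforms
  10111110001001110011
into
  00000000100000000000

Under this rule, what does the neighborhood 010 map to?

At position 0 the neighborhood is 010; the next row has 0 there.

0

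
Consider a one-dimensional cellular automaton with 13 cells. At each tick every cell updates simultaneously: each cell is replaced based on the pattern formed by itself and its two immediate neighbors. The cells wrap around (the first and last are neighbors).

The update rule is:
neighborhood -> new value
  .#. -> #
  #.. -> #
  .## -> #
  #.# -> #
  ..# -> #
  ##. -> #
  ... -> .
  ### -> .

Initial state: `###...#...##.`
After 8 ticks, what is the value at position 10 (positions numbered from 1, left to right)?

#

#.##.###.####
######.###...
#....###.##.#
##..##.######
.#######.....
##.....##....
###...####..#
..##.##..####
position 10 holds #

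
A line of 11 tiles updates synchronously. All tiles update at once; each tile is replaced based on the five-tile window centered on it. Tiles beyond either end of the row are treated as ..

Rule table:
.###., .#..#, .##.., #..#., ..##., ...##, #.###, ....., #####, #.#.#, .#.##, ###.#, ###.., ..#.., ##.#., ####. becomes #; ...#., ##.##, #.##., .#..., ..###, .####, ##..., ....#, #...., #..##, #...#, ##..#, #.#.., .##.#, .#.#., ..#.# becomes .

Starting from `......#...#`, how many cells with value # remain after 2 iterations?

5

iteration 1: ####..#...#
iteration 2: ..##.##...#
count of #: 5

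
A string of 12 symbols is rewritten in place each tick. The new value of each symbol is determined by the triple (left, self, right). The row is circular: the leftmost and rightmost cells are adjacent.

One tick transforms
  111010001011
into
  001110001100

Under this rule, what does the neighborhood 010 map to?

At position 4 the neighborhood is 010; the next row has 1 there.

1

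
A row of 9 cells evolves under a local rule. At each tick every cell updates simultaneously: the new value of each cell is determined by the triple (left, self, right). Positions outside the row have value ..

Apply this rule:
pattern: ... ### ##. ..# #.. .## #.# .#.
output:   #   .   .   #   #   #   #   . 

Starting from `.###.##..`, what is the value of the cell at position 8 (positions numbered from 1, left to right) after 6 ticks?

##..##.##
#.###.##.
.##..##.#
##.###.#.
#.##..#.#
.##.##.#.
position 8 holds #

#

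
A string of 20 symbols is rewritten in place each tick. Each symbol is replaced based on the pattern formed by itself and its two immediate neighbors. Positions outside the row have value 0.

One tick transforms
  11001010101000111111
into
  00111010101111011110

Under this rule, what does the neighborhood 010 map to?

1

At position 4 the neighborhood is 010; the next row has 1 there.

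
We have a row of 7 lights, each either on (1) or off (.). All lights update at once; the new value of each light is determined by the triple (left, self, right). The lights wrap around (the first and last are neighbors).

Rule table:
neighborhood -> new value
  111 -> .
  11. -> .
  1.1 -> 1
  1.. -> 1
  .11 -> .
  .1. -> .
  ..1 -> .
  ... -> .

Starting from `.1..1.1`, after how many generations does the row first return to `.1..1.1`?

7

1.1..1.
.1.1..1
1.1.1..
.1.1.1.
..1.1.1
1..1.1.
.1..1.1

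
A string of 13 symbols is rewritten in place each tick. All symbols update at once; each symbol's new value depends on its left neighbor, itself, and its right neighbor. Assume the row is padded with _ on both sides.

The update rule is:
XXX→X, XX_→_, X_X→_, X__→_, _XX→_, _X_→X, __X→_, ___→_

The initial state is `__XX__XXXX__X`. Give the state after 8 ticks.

____________X

tick 1: _______XX___X
tick 2: ____________X
tick 3: ____________X  (fixed point — unchanged through tick 8)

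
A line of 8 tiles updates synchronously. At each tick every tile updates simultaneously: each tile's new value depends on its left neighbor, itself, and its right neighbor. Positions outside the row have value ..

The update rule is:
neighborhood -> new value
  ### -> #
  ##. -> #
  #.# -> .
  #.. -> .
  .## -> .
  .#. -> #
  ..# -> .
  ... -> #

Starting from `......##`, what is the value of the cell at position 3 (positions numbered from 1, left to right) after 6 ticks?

tick 1: #####..#
tick 2: .####..#
tick 3: ..###..#
tick 4: #..##..#
tick 5: #...#..#
tick 6: #.#.#..#
position 3 holds #

#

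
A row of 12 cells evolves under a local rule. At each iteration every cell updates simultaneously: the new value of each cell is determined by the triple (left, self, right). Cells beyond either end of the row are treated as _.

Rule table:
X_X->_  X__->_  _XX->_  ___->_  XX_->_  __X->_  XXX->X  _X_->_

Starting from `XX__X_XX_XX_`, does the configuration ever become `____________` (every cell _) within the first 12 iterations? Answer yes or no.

iteration 1: ____________
all cells are _ at iteration 1

yes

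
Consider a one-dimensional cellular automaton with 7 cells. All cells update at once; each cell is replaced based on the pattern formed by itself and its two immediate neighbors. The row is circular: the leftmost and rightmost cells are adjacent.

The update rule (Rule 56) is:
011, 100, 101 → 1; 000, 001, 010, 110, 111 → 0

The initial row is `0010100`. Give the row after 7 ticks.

tick 1: 0001010
tick 2: 0000101
tick 3: 1000010
tick 4: 0100001
tick 5: 1010000
tick 6: 0101000
tick 7: 0010100

0010100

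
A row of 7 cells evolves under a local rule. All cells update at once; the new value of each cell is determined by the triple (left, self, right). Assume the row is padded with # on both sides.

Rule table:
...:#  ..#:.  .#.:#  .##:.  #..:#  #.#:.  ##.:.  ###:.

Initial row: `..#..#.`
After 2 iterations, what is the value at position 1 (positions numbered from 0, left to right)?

.

#.##.#.
.....#.
position 1 holds .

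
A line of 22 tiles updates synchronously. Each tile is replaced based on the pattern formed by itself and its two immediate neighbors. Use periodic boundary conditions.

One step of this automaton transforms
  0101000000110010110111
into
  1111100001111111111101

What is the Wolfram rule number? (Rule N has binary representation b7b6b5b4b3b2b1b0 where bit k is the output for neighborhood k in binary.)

126

position 20: 111 → 0  (bit 7 = 0)
position 11: 110 → 1  (bit 6 = 1)
position 0: 101 → 1  (bit 5 = 1)
position 4: 100 → 1  (bit 4 = 1)
position 10: 011 → 1  (bit 3 = 1)
position 1: 010 → 1  (bit 2 = 1)
position 9: 001 → 1  (bit 1 = 1)
position 5: 000 → 0  (bit 0 = 0)
bits b7..b0 = 01111110 = 126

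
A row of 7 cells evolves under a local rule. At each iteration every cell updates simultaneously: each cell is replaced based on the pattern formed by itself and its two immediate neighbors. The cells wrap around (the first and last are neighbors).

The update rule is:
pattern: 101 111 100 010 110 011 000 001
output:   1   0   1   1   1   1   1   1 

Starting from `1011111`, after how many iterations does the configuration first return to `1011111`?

1110000
1011111

2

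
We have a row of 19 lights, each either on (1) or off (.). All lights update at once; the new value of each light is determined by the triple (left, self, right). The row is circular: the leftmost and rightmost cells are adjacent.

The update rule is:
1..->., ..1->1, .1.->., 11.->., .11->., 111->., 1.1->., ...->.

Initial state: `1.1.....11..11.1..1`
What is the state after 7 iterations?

.1...1.....1.......

.......1...1.....1.
......1...1.....1..
.....1...1.....1...
....1...1.....1....
...1...1.....1.....
..1...1.....1......
.1...1.....1.......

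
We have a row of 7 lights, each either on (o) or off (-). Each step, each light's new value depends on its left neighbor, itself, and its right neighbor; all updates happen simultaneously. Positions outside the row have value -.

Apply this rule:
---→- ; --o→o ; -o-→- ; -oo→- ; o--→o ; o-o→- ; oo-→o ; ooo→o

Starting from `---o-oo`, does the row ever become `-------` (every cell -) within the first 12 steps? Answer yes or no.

yes

--o---o
-o-o-o-
o-----o
-o---o-
o-o-o-o
-------
all cells are - at step 6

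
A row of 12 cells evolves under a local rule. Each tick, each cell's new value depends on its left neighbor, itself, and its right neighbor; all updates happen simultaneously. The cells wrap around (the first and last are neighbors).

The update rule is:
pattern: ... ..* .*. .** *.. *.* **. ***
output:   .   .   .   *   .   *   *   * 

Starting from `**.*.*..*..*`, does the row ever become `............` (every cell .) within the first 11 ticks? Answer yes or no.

***.*......*
****.......*
****.......*  (fixed point — unchanged through tick 11)
tick 11 is ****.......*, still not uniform .

no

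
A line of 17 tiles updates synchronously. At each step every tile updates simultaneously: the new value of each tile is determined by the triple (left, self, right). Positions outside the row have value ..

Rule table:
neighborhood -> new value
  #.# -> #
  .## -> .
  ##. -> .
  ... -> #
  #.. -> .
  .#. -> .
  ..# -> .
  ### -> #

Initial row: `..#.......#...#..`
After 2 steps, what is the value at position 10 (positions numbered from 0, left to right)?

#

step 1: #...#####...#...#
step 2: ..#..###..#...#..
position 10 holds #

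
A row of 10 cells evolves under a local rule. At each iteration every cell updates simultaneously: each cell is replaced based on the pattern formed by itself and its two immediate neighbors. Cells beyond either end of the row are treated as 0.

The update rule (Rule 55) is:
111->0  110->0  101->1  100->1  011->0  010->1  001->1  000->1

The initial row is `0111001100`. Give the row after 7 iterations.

0000110011

1000110011
1111001100
0000110011
1111001100  (repeats iteration 2; period 2)
iteration 7: 0000110011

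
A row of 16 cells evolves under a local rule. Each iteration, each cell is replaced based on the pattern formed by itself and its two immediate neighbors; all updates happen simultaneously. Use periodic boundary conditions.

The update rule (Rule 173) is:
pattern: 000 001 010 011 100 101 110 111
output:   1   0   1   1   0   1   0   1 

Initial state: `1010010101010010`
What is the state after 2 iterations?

1110011111110011
1100011111100011

1100011111100011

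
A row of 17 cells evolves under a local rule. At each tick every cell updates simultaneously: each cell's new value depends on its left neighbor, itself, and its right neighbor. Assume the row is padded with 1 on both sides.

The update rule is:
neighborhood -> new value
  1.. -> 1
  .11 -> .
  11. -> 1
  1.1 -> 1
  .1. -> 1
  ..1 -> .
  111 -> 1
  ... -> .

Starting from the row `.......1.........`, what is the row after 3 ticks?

111......11......

1......11........
11......11.......
111......11......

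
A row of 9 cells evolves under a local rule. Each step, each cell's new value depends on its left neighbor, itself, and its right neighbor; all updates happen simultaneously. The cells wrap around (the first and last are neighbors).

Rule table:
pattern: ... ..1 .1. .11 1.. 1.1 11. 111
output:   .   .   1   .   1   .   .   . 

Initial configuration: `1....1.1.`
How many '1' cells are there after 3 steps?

11...1.1.
..1..1.1.
..11.1.11
count of 1: 5

5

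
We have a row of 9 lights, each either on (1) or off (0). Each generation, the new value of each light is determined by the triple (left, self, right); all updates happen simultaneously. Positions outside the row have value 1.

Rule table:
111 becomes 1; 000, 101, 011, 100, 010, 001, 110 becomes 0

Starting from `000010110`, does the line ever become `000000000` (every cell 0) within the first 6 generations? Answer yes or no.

yes

000000000
all cells are 0 at generation 1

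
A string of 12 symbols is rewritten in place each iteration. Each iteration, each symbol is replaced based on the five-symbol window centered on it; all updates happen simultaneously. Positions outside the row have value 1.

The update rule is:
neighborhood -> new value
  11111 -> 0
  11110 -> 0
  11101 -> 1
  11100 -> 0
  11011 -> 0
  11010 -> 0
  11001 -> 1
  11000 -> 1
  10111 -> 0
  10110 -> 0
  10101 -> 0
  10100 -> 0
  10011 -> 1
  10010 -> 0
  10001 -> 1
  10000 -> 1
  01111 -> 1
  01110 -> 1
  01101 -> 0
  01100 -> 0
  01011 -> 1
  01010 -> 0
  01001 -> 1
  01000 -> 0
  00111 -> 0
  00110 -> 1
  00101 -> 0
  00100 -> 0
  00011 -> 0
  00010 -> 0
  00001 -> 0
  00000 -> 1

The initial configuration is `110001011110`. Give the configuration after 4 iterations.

001100101010
111010000001
001000111000
100010010110

100010010110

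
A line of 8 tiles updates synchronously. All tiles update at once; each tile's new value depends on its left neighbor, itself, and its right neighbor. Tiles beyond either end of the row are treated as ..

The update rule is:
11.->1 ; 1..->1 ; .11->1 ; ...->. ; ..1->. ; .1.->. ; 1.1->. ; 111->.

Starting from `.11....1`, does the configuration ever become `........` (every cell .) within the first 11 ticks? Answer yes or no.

.111....
.1.11...
...111..
...1.11.
.....111
.....1.1
........
all cells are . at tick 7

yes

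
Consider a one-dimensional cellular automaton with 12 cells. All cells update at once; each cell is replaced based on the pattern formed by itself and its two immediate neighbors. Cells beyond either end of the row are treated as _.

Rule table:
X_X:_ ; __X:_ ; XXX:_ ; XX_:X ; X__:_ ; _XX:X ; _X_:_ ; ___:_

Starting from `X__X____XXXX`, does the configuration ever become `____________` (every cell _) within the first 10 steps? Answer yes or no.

________X__X
____________
all cells are _ at step 2

yes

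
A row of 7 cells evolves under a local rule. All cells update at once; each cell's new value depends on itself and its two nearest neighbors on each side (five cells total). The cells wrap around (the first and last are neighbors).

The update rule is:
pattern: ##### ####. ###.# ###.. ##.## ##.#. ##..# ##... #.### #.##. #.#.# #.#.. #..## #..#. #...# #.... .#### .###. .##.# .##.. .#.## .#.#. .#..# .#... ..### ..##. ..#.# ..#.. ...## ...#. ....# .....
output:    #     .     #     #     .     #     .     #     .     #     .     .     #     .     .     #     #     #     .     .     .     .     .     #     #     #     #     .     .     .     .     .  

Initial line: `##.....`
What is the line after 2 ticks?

#.##...
#.#.#..

#.#.#..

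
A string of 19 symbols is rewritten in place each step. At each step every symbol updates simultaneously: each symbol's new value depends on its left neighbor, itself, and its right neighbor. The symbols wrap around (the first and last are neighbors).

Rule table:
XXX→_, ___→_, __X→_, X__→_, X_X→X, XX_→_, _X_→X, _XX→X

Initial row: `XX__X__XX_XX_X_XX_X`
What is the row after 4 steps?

step 1: ____X__X_XX_XXXX_XX
step 2: ____X__XXX_XX___XX_
step 3: ____X__X__XX____X__
step 4: ____X__X__X_____X__

____X__X__X_____X__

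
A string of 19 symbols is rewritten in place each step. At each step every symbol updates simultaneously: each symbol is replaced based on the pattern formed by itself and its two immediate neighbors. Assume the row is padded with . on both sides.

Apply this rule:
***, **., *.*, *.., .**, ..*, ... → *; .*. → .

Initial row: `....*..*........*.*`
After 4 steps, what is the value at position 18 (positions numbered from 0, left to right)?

*

step 1: ****.**.********.*.
step 2: *****************.*
step 3: ******************.
step 4: *******************
position 18 holds *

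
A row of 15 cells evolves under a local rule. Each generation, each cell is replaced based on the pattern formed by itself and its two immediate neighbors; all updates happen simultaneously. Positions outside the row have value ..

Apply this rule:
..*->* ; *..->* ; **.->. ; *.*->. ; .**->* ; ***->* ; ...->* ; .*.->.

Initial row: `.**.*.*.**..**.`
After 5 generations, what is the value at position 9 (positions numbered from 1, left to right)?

generation 1: **......*.***.*
generation 2: *.******..**...
generation 3: ..*****.***.***
generation 4: ******..**..**.
generation 5: *****.***.***.*
position 9 holds *

*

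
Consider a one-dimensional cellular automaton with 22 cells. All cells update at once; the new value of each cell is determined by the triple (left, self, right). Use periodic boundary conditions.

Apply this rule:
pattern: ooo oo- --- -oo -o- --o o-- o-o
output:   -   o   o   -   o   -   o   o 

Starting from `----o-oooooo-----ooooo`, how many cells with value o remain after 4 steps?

ooo-oo-----ooooo-----o
--oo-ooooo-----ooooo--
o--oo----ooooo-----ooo
oo--oooo-----ooooo----
count of o: 11

11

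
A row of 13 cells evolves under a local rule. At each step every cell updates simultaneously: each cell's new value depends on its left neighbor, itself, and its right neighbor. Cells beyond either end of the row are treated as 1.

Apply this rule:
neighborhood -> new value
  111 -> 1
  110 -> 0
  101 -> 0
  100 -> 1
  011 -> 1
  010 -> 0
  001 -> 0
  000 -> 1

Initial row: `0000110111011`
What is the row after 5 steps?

1000111110011

1110100110011
1100010101011
1011000000011
0010111111011
1000111110011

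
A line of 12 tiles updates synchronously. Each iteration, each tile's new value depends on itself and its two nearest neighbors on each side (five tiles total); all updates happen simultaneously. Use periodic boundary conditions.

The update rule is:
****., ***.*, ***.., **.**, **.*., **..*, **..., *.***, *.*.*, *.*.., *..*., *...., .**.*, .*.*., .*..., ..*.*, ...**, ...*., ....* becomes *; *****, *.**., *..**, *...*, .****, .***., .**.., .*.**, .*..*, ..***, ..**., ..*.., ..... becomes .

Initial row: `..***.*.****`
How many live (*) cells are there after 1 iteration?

7

*...***.*.**
count of *: 7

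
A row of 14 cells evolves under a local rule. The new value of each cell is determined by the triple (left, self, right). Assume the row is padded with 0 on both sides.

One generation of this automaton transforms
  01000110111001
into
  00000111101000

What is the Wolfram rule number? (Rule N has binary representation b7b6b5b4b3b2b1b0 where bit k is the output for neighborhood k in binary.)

position 9: 111 → 0  (bit 7 = 0)
position 6: 110 → 1  (bit 6 = 1)
position 7: 101 → 1  (bit 5 = 1)
position 2: 100 → 0  (bit 4 = 0)
position 5: 011 → 1  (bit 3 = 1)
position 1: 010 → 0  (bit 2 = 0)
position 0: 001 → 0  (bit 1 = 0)
position 3: 000 → 0  (bit 0 = 0)
bits b7..b0 = 01101000 = 104

104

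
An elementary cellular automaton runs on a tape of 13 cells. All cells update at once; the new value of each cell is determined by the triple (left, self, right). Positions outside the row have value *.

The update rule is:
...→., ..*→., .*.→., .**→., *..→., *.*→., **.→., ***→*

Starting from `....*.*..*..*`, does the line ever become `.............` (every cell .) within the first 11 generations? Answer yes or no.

.............
all cells are . at generation 1

yes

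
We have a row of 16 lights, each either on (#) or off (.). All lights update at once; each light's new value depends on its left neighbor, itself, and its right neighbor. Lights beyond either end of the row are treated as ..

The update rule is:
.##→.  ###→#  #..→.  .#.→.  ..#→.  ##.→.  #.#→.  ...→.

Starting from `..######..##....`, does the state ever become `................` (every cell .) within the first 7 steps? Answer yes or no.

yes

...####.........
....##..........
................
all cells are . at step 3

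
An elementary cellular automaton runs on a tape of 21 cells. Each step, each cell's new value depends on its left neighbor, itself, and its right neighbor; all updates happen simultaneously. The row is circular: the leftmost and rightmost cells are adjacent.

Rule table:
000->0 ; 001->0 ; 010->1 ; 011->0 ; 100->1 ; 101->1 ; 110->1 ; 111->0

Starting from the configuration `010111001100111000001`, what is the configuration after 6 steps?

000000110011001100011

step 1: 111001100110001100001
step 2: 001100110011000110000
step 3: 000110011001100011000
step 4: 000011001100110001100
step 5: 000001100110011000110
step 6: 000000110011001100011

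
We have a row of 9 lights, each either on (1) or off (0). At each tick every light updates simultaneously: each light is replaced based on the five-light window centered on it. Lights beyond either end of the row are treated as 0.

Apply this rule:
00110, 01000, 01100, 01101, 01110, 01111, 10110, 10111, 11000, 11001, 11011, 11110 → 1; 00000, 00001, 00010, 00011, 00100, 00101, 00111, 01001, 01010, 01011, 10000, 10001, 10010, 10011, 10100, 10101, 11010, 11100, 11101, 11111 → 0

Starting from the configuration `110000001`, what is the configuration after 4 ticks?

000001000

tick 1: 111000000
tick 2: 010100000
tick 3: 000010000
tick 4: 000001000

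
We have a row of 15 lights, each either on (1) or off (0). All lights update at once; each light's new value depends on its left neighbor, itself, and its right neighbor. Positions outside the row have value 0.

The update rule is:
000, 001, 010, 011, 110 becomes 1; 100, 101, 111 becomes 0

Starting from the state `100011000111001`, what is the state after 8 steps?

101011010101011

step 1: 101111011101011
step 2: 101001010101011
step 3: 101011010101011
step 4: 101011010101011  (fixed point — unchanged through step 8)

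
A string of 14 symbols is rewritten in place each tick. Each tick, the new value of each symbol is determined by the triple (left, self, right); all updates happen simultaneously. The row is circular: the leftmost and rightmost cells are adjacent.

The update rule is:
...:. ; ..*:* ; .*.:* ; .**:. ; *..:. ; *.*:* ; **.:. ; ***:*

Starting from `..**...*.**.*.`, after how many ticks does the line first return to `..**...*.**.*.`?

28

.*....***..**.
**...*.*..*...
....****.**..*
...*.**.*...**
..***..**..*..
.*.*..*...**..
****.**..*....
.**.*...**...*
*..**..*....**
..*...**...*.*
.**..*....****
*...**...*.**.
*..*....***..*
..**...*.*..*.
.*....****.**.
**...*.**.*...
....***..**..*
...*.*..*...**
..****.**..*..
.*.**.*...**..
***..**..*....
.*..*...**...*
**.**..*....**
*.*...**...*.*
.**..*....***.
*...**...*.*..
*..*....****.*
..**...*.**.*.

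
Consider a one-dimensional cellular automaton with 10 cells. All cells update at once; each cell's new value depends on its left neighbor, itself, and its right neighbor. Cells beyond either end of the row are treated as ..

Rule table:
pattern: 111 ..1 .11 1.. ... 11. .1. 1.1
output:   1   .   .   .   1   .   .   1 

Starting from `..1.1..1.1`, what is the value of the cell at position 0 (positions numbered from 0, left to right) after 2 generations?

.

generation 1: 1..1....1.
generation 2: .....11...
position 0 holds .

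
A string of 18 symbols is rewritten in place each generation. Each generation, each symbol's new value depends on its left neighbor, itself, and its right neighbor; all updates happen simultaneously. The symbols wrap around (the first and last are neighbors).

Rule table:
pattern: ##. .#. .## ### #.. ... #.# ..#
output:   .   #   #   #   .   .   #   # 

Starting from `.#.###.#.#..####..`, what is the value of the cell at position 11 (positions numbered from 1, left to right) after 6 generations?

.

#####.####.####...
####.####.####...#
###.####.####...##
##.####.####...###
#.####.####...####
.####.####...#####
position 11 holds .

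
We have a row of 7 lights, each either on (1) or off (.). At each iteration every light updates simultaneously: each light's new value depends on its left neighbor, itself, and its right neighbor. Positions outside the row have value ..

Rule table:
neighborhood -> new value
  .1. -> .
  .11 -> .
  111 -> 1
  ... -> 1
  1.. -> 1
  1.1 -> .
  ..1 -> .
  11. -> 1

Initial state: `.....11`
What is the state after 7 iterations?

1111..1
.1111..
..11111
1..1111
.1..111
..1..11
1..1..1

1..1..1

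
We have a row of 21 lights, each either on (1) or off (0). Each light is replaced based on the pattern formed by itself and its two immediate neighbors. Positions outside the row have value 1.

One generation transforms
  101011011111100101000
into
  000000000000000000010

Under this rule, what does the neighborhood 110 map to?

0

At position 0 the neighborhood is 110; the next row has 0 there.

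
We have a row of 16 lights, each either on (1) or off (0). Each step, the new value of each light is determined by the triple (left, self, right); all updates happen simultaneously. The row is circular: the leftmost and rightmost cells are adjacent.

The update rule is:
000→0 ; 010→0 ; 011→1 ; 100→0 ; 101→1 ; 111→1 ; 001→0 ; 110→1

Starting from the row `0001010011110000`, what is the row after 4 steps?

0000000011110000

0000100011110000
0000000011110000
0000000011110000  (fixed point — unchanged through step 4)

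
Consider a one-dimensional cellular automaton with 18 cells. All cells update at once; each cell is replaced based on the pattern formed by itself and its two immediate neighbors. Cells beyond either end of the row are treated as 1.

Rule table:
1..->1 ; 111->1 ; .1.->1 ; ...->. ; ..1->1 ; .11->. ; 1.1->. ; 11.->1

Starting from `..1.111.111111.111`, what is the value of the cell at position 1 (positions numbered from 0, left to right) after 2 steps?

1

step 1: 111..11..11111..11
step 2: 11111.111.111111.1
position 1 holds 1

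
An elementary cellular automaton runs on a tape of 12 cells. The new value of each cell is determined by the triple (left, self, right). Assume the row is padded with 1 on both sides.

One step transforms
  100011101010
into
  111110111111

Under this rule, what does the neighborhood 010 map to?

1

At position 8 the neighborhood is 010; the next row has 1 there.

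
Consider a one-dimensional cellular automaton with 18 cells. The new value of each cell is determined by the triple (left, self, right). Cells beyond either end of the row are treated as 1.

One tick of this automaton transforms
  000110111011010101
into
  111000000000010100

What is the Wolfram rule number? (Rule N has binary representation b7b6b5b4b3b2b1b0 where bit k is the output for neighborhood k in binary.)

position 7: 111 → 0  (bit 7 = 0)
position 4: 110 → 0  (bit 6 = 0)
position 5: 101 → 0  (bit 5 = 0)
position 0: 100 → 1  (bit 4 = 1)
position 3: 011 → 0  (bit 3 = 0)
position 13: 010 → 1  (bit 2 = 1)
position 2: 001 → 1  (bit 1 = 1)
position 1: 000 → 1  (bit 0 = 1)
bits b7..b0 = 00010111 = 23

23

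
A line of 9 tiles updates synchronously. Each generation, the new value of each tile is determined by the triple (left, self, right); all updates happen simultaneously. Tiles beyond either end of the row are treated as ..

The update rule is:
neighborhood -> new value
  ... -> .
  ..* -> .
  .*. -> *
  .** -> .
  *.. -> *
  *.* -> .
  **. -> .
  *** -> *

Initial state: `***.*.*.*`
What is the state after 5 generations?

....*.*.*

generation 1: .*..*.*.*
generation 2: .**.*.*.*
generation 3: ....*.*.*
generation 4: ....*.*.*  (fixed point — unchanged through generation 5)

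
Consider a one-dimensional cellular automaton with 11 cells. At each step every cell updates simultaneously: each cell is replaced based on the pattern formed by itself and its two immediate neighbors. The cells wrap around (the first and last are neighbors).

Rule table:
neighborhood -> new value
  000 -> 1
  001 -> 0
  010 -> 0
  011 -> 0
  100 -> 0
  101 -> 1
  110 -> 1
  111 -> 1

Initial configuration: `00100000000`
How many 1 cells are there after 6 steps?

7

10001111111
10100111111
11000011111
11011001111
11101000111
11110010011
count of 1: 7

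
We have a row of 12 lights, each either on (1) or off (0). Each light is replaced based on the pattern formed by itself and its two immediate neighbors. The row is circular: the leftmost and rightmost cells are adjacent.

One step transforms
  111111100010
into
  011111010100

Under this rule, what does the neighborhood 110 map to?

At position 6 the neighborhood is 110; the next row has 0 there.

0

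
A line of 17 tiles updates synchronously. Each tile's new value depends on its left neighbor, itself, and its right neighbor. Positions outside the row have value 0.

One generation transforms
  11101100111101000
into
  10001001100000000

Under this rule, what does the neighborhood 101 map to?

0

At position 3 the neighborhood is 101; the next row has 0 there.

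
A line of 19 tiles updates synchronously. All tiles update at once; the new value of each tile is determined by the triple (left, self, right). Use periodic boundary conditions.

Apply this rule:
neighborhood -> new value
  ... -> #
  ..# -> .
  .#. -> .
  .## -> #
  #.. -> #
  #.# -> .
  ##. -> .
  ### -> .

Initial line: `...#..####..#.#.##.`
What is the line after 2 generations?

..#....##..####...#

##..#.#...#.....#.#
..#....##..####...#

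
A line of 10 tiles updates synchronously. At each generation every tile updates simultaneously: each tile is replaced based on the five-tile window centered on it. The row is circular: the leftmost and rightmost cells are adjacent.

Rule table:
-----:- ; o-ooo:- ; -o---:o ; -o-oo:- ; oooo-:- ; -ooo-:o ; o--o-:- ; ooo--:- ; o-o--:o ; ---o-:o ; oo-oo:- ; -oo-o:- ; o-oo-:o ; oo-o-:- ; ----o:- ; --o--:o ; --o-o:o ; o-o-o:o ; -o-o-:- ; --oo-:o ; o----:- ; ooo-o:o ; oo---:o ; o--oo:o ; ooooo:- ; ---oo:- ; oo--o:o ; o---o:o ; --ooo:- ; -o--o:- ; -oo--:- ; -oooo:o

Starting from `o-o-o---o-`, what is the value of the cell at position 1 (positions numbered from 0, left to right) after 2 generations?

-

generation 1: o-o-ooooo-
generation 2: o-o--o--o-
position 1 holds -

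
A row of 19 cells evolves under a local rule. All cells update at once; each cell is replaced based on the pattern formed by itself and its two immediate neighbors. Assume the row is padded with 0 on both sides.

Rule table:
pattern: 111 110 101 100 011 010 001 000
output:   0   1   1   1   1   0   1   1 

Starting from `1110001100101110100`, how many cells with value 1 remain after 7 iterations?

11

iteration 1: 1011111111011011011
iteration 2: 0110000001111111111
iteration 3: 1111111111000000001
iteration 4: 1000000001111111110
iteration 5: 0111111111000000011
iteration 6: 1100000001111111111
iteration 7: 1111111111000000001
count of 1: 11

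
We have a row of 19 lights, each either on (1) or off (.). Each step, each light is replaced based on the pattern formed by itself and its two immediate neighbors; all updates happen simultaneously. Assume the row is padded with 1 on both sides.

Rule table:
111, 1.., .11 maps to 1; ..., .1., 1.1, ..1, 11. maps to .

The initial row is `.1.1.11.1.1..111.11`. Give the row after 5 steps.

.....1.....1.11..11
1.....1......1.1.11
.1.....1.........11
..1.....1........11
1..1.....1.......11

1..1.....1.......11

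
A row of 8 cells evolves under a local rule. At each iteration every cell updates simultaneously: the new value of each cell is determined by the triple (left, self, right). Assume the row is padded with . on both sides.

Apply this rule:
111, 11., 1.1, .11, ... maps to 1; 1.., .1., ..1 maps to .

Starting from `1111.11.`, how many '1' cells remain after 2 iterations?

7

1111111.
1111111.
count of 1: 7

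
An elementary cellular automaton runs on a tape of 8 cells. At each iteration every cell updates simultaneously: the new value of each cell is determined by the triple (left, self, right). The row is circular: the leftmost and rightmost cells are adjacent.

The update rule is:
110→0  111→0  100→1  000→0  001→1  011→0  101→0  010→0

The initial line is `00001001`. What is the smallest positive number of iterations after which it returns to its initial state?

10010110
01100000
10010000
01101001
00000110
00001001

6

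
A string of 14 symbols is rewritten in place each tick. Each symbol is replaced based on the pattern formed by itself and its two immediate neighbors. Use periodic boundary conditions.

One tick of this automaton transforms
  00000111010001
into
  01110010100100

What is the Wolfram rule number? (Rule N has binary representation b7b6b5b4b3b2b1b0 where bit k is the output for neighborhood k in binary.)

position 6: 111 → 1  (bit 7 = 1)
position 7: 110 → 0  (bit 6 = 0)
position 8: 101 → 1  (bit 5 = 1)
position 0: 100 → 0  (bit 4 = 0)
position 5: 011 → 0  (bit 3 = 0)
position 9: 010 → 0  (bit 2 = 0)
position 4: 001 → 0  (bit 1 = 0)
position 1: 000 → 1  (bit 0 = 1)
bits b7..b0 = 10100001 = 161

161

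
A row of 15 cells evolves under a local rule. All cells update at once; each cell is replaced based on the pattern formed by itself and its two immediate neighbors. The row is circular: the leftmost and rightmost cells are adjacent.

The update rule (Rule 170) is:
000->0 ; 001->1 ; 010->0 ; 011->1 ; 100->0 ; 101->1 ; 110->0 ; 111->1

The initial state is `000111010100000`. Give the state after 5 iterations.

101010000000011

001110101000000
011101010000000
111010100000000
110101000000001
101010000000011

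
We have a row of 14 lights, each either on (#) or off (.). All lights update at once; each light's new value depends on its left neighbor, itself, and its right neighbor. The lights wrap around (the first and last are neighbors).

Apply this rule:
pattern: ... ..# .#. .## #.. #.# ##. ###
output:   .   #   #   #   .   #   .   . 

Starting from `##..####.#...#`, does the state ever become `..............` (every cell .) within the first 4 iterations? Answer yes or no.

iteration 1: ...##...##..##
iteration 2: ..##...##..##.
iteration 3: .##...##..##..
iteration 4: ##...##..##...
iteration 4 is ##...##..##..., still not uniform .

no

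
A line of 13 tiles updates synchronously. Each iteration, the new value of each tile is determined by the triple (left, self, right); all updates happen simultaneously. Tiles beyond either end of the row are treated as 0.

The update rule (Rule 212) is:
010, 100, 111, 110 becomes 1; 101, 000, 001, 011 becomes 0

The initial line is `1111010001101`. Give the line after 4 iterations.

0111011000101
0011001100101
0001100110101
0000110010101

0000110010101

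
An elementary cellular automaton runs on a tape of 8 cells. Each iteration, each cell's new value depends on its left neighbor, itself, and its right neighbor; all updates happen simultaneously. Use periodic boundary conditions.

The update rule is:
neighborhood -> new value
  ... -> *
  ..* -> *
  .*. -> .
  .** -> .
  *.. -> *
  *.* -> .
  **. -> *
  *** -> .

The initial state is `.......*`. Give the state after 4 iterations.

.....*..

*******.
......*.
******.*
.....*..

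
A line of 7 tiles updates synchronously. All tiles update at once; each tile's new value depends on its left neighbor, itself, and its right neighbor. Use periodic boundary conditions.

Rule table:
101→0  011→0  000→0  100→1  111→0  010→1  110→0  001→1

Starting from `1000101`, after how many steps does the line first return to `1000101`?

7

0101100
1100010
0010110
0110001
0001011
1011000
1000101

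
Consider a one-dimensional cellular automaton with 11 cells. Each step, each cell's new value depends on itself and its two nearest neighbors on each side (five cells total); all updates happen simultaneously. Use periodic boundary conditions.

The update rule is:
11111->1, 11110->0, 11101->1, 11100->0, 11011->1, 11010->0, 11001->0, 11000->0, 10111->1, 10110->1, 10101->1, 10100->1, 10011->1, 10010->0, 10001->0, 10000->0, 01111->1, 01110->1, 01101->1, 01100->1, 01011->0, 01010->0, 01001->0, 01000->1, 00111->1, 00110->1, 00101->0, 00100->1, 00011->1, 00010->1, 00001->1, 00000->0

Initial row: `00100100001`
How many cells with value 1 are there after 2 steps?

00100110111
00101111110
count of 1: 7

7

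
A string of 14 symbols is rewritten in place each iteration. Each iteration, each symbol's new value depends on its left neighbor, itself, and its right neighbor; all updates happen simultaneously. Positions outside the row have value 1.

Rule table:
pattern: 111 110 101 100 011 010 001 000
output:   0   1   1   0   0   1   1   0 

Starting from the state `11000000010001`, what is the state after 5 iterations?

01000000110010
11000001010111
01000011111000
11000100001001
01001100011010

01001100011010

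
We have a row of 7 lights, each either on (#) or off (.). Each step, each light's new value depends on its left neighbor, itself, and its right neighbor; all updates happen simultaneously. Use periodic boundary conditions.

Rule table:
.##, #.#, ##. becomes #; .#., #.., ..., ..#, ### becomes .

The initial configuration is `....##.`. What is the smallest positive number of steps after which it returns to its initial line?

1

....##.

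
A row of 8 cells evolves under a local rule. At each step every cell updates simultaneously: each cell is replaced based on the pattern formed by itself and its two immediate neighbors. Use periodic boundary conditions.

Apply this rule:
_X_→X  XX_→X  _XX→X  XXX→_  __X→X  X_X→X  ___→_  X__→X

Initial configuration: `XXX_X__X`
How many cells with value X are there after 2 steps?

4

__XXXXXX
XXX____X
count of X: 4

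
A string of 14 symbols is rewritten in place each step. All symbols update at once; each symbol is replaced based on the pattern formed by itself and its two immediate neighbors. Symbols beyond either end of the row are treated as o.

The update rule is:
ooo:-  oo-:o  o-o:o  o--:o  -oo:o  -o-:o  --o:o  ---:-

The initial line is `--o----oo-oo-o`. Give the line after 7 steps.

oo----oo------

step 1: oooo--oooooooo
step 2: ---oooo-------
step 3: o-oo--oo-----o
step 4: ooooooooo---oo
step 5: --------oo-oo-
step 6: o------ooooooo
step 7: oo----oo------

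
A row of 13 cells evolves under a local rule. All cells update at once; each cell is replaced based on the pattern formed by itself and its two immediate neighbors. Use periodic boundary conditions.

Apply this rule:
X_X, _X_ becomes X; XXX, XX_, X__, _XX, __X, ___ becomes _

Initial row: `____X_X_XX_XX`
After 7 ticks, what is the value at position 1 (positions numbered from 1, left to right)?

____XXXX__X__
__________X__
__________X__  (fixed point — unchanged through tick 7)
position 1 holds _

_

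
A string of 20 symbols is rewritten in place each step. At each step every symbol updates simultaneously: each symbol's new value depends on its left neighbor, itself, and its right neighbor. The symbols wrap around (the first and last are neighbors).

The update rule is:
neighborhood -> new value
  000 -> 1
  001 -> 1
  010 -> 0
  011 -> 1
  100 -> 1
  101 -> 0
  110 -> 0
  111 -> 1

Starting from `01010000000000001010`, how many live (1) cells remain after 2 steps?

18

step 1: 10001111111111110001
step 2: 01111111111111101111
count of 1: 18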